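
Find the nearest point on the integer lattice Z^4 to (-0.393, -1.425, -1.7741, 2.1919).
(0, -1, -2, 2)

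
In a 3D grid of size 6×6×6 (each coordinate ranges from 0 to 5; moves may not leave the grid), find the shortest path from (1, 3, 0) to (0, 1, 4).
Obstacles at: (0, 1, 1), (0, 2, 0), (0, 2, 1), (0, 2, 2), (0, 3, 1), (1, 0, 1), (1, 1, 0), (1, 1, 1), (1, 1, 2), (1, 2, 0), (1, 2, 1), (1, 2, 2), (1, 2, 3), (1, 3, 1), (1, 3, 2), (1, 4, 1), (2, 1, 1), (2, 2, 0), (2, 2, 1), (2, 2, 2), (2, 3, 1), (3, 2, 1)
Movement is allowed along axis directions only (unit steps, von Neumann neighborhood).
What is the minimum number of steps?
9
(one shortest path: (1, 3, 0) → (0, 3, 0) → (0, 4, 0) → (0, 4, 1) → (0, 4, 2) → (0, 3, 2) → (0, 3, 3) → (0, 2, 3) → (0, 1, 3) → (0, 1, 4))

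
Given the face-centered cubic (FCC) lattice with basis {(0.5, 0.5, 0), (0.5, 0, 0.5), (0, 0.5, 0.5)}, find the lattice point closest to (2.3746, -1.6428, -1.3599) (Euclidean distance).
(2.5, -2, -1.5)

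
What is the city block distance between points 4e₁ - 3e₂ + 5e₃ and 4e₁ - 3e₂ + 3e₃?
2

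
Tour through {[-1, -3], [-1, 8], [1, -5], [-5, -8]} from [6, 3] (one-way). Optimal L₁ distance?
36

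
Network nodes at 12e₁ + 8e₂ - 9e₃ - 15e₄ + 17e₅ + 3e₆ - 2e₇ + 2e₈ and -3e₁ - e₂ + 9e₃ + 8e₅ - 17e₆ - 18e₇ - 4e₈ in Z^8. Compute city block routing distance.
108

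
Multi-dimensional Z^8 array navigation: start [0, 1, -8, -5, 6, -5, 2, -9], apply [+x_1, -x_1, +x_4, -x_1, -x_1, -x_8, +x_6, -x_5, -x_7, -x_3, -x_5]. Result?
(-2, 1, -9, -4, 4, -4, 1, -10)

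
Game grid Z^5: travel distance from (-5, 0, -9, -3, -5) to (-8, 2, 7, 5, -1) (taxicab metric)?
33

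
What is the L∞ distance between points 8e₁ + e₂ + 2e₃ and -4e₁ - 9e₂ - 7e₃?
12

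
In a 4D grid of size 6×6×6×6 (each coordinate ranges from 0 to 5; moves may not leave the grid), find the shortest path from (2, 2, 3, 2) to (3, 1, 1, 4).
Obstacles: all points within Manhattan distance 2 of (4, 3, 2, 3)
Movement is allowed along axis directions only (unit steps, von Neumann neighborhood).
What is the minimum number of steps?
6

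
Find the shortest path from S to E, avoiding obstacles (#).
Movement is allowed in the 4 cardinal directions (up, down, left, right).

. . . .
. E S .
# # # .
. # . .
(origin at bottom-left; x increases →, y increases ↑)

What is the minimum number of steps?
1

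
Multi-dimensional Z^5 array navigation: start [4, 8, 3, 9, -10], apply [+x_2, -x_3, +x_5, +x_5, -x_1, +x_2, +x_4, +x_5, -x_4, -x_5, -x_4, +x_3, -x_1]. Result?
(2, 10, 3, 8, -8)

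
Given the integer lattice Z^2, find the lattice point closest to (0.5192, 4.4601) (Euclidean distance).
(1, 4)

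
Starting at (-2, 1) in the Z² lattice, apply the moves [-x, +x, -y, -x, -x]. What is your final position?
(-4, 0)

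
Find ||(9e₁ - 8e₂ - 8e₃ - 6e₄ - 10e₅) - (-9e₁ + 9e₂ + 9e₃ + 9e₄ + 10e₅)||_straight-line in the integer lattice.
39.0768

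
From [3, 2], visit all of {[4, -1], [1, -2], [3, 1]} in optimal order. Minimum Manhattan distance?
8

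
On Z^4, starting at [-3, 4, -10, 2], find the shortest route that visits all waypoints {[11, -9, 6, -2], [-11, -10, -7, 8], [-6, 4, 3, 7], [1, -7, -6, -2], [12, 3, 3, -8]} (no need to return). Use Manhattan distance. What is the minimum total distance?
123
(one optimal route: (-3, 4, -10, 2) → (-6, 4, 3, 7) → (-11, -10, -7, 8) → (1, -7, -6, -2) → (11, -9, 6, -2) → (12, 3, 3, -8))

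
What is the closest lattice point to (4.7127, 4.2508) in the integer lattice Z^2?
(5, 4)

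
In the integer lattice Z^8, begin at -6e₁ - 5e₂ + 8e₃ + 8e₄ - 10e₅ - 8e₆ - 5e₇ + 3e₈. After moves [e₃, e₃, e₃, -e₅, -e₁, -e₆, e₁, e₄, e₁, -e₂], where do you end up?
(-5, -6, 11, 9, -11, -9, -5, 3)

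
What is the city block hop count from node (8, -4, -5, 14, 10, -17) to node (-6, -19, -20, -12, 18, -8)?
87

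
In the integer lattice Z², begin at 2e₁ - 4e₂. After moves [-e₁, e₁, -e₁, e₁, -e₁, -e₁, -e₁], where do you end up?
(-1, -4)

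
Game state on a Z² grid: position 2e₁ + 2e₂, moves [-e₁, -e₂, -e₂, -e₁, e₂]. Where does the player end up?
(0, 1)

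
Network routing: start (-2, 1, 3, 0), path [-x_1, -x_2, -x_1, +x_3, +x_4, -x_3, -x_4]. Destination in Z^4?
(-4, 0, 3, 0)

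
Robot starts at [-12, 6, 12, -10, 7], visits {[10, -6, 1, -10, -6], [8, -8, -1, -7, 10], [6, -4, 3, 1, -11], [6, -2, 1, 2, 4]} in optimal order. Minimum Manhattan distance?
121
(one optimal route: (-12, 6, 12, -10, 7) → (6, -2, 1, 2, 4) → (6, -4, 3, 1, -11) → (10, -6, 1, -10, -6) → (8, -8, -1, -7, 10))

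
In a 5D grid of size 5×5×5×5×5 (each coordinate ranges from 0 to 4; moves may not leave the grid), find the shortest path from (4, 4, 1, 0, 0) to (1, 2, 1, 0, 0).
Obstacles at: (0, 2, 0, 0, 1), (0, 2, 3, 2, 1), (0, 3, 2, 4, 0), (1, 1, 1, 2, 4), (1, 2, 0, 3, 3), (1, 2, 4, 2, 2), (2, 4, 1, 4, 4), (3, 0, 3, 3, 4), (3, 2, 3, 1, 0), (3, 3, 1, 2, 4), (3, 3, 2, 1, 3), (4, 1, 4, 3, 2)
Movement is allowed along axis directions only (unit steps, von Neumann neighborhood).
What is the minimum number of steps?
5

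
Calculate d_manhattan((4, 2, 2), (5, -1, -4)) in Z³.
10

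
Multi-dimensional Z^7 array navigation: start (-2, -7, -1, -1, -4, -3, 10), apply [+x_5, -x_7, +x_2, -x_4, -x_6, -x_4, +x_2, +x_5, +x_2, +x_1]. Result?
(-1, -4, -1, -3, -2, -4, 9)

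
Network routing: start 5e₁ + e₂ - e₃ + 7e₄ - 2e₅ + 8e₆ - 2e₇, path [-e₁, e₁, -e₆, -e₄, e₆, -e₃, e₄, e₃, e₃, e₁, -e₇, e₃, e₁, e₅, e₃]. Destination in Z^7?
(7, 1, 2, 7, -1, 8, -3)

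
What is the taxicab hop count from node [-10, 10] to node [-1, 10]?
9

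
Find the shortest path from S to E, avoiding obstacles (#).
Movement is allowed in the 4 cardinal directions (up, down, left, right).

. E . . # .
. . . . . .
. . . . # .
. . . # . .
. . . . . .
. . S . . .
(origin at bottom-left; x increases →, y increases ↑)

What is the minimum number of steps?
6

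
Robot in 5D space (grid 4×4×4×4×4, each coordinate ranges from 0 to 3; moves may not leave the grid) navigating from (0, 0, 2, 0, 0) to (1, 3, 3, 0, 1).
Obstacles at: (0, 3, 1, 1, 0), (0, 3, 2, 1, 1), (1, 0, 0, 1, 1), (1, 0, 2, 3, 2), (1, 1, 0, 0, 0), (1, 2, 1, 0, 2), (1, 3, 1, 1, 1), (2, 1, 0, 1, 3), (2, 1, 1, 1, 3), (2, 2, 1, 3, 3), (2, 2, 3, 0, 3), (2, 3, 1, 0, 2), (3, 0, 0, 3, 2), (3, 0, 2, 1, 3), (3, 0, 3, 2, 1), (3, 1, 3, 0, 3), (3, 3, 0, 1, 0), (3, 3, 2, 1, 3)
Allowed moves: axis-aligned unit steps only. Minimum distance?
6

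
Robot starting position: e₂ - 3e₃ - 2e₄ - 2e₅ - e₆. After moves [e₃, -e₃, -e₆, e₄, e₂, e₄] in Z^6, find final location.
(0, 2, -3, 0, -2, -2)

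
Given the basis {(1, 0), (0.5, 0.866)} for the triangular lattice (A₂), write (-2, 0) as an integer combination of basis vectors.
-2b₁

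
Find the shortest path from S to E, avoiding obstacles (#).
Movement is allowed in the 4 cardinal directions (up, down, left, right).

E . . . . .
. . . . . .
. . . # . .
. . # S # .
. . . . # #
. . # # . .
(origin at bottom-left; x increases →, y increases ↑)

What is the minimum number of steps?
8
(one shortest path: (3, 2) → (3, 1) → (2, 1) → (1, 1) → (0, 1) → (0, 2) → (0, 3) → (0, 4) → (0, 5))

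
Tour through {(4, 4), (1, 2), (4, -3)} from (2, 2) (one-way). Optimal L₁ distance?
13
(one optimal route: (2, 2) → (1, 2) → (4, 4) → (4, -3))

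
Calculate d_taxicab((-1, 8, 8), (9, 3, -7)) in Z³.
30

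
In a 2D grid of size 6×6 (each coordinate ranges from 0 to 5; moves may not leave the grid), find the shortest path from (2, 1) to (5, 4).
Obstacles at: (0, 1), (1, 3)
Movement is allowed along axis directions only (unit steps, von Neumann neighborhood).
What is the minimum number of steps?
6
(one shortest path: (2, 1) → (3, 1) → (4, 1) → (5, 1) → (5, 2) → (5, 3) → (5, 4))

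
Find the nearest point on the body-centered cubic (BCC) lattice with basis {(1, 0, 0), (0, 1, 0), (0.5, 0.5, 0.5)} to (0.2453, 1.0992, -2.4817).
(0.5, 1.5, -2.5)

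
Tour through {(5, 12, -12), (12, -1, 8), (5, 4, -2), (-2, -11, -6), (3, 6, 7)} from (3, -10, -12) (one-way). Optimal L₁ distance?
96
(one optimal route: (3, -10, -12) → (-2, -11, -6) → (5, 12, -12) → (5, 4, -2) → (3, 6, 7) → (12, -1, 8))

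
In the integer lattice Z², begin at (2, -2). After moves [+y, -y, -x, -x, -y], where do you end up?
(0, -3)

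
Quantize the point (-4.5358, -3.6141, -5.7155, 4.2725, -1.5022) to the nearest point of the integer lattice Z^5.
(-5, -4, -6, 4, -2)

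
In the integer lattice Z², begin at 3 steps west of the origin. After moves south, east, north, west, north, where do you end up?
(-3, 1)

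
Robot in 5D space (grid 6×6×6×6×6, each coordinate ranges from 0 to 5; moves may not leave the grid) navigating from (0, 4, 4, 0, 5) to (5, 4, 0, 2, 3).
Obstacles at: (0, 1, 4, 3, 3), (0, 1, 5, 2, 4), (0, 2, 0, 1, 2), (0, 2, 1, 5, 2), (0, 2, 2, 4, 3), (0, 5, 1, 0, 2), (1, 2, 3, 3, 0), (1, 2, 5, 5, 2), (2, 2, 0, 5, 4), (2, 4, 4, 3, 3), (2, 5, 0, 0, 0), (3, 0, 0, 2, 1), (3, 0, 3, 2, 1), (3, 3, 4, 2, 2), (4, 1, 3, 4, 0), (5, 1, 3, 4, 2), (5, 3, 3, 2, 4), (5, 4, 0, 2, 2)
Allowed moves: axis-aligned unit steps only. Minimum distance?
13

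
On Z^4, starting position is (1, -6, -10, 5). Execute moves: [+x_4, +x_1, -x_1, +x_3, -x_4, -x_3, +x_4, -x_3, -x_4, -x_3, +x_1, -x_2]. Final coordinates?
(2, -7, -12, 5)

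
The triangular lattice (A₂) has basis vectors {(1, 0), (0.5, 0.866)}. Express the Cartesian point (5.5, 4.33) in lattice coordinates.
3b₁ + 5b₂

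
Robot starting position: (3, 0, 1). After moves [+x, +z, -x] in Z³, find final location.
(3, 0, 2)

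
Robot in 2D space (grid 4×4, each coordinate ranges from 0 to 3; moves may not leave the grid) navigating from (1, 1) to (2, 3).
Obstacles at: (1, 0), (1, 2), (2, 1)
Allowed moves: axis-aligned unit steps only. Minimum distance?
5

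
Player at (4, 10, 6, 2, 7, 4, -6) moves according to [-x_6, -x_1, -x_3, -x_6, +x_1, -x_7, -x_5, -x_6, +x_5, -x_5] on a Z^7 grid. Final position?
(4, 10, 5, 2, 6, 1, -7)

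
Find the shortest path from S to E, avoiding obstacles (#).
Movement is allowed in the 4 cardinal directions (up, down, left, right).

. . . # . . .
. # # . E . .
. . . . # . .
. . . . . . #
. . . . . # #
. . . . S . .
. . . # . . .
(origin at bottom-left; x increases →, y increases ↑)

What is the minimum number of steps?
6
(one shortest path: (4, 1) → (3, 1) → (3, 2) → (3, 3) → (3, 4) → (3, 5) → (4, 5))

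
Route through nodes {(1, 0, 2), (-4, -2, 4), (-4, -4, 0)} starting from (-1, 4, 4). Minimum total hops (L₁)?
23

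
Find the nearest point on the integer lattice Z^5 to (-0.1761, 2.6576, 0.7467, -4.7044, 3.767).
(0, 3, 1, -5, 4)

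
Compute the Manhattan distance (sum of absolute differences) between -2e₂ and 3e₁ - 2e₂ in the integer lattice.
3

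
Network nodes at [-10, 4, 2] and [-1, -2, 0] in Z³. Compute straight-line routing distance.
11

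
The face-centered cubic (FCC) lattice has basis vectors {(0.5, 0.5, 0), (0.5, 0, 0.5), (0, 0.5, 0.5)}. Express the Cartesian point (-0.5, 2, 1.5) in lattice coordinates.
-b₂ + 4b₃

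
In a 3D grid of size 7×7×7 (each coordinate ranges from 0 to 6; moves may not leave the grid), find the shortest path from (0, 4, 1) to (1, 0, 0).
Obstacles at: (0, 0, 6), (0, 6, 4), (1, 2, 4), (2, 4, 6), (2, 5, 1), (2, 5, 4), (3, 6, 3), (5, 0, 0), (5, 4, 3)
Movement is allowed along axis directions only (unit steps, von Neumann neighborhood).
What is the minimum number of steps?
6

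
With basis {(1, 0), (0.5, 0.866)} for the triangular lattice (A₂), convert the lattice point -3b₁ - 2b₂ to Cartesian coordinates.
(-4, -1.732)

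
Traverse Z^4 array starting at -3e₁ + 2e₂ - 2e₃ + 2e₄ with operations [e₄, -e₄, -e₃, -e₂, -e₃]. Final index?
(-3, 1, -4, 2)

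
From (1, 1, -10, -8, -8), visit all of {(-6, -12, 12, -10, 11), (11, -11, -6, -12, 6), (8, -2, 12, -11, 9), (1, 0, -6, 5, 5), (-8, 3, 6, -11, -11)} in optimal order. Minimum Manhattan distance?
177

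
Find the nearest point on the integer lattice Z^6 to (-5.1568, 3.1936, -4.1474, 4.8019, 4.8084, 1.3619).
(-5, 3, -4, 5, 5, 1)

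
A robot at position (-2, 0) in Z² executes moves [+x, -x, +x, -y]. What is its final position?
(-1, -1)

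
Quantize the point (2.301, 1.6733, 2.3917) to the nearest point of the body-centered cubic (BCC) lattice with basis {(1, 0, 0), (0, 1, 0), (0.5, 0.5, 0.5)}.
(2.5, 1.5, 2.5)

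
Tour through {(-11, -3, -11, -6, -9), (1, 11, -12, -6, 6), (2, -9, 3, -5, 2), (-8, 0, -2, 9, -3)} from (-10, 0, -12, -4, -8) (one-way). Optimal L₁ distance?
128
(one optimal route: (-10, 0, -12, -4, -8) → (-11, -3, -11, -6, -9) → (-8, 0, -2, 9, -3) → (2, -9, 3, -5, 2) → (1, 11, -12, -6, 6))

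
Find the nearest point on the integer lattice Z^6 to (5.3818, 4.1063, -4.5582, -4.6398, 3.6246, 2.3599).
(5, 4, -5, -5, 4, 2)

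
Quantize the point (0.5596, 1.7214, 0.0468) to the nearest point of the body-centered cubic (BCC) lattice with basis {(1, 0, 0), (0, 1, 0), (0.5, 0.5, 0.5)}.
(0.5, 1.5, 0.5)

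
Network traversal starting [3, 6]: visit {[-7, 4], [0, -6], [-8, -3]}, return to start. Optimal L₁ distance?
46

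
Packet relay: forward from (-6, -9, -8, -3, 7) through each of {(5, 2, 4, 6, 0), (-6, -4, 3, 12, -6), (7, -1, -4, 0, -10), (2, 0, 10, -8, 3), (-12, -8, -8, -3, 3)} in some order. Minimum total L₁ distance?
152
(one optimal route: (-6, -9, -8, -3, 7) → (-12, -8, -8, -3, 3) → (-6, -4, 3, 12, -6) → (7, -1, -4, 0, -10) → (5, 2, 4, 6, 0) → (2, 0, 10, -8, 3))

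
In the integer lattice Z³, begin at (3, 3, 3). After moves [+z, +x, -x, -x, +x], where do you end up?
(3, 3, 4)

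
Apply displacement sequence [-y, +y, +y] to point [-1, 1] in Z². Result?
(-1, 2)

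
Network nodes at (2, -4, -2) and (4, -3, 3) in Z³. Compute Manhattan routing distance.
8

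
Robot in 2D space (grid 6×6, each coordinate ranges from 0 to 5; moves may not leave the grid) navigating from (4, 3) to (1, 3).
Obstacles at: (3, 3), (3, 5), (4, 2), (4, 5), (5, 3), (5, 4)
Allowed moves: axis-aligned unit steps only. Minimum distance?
5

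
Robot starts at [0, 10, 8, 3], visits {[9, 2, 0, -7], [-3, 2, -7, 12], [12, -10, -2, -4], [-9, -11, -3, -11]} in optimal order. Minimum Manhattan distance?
123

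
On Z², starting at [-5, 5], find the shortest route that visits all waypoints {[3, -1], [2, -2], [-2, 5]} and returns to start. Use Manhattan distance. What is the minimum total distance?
30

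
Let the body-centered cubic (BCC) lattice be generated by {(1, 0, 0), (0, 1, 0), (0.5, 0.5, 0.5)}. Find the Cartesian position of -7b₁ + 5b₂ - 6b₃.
(-10, 2, -3)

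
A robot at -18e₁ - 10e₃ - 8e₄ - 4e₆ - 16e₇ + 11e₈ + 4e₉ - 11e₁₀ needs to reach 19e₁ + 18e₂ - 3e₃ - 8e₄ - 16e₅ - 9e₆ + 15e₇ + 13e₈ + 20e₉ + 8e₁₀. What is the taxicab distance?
151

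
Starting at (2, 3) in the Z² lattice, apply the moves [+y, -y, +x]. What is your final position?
(3, 3)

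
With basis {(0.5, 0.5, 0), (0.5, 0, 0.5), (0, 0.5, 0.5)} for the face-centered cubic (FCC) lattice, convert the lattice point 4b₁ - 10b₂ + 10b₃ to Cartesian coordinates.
(-3, 7, 0)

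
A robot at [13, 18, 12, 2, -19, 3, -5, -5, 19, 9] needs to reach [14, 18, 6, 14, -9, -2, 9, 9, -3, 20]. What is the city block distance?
95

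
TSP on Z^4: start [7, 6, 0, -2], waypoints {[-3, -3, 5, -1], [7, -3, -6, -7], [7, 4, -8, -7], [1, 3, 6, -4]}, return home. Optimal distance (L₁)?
82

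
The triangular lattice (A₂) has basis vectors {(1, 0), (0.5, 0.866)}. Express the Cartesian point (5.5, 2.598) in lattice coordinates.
4b₁ + 3b₂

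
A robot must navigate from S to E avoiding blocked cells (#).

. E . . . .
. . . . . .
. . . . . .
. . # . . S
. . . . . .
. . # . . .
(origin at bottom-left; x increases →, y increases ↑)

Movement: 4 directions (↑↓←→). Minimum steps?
7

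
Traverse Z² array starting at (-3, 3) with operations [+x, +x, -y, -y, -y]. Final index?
(-1, 0)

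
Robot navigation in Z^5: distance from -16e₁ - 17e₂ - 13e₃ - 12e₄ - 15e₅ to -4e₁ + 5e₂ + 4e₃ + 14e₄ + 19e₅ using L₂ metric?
52.4309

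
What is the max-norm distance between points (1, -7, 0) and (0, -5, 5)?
5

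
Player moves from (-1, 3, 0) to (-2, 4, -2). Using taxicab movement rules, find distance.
4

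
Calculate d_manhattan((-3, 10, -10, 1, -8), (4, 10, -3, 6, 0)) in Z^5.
27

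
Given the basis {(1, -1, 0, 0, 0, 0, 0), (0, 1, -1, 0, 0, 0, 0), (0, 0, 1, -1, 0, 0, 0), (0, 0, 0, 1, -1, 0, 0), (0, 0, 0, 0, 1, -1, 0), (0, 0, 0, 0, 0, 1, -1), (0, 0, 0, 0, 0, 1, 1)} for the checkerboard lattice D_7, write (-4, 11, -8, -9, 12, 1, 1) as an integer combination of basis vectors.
-4b₁ + 7b₂ - b₃ - 10b₄ + 2b₅ + b₆ + 2b₇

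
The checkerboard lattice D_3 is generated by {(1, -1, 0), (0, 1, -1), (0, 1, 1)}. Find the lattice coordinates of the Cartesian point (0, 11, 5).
3b₂ + 8b₃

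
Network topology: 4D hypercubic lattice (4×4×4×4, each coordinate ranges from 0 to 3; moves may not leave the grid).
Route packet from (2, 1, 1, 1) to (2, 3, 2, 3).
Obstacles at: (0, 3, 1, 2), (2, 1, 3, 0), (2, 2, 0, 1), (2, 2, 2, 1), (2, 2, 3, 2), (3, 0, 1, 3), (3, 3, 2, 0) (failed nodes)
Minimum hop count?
5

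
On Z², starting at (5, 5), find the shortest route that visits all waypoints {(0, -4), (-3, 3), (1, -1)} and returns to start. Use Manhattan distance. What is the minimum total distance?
34
(one optimal route: (5, 5) → (-3, 3) → (0, -4) → (1, -1) → (5, 5))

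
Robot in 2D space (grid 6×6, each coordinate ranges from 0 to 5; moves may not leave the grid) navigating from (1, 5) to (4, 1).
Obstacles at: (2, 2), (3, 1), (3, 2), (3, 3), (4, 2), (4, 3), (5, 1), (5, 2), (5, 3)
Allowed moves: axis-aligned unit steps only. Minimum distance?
9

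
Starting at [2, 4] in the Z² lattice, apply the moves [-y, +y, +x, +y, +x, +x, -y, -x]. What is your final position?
(4, 4)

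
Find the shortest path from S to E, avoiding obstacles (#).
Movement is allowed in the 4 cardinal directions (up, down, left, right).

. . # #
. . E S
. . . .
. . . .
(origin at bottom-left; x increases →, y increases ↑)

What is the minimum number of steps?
1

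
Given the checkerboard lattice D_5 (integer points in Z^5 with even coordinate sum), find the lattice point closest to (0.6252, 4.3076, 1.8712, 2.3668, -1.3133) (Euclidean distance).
(1, 4, 2, 2, -1)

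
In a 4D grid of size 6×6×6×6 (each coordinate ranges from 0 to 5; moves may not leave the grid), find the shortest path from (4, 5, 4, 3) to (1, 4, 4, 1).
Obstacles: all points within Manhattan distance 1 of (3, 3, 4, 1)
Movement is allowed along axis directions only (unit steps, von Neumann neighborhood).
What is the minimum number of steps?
6
(one shortest path: (4, 5, 4, 3) → (3, 5, 4, 3) → (2, 5, 4, 3) → (1, 5, 4, 3) → (1, 4, 4, 3) → (1, 4, 4, 2) → (1, 4, 4, 1))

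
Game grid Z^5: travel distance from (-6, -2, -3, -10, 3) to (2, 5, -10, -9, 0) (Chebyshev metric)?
8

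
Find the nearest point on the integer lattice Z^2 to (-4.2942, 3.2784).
(-4, 3)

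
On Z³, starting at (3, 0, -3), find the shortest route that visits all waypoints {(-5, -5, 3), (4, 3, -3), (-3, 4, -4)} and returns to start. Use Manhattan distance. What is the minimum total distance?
50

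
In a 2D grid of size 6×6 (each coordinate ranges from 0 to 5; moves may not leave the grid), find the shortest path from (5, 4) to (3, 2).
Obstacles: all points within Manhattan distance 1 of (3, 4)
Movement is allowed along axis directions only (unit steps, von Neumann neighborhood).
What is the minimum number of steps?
4
(one shortest path: (5, 4) → (5, 3) → (4, 3) → (4, 2) → (3, 2))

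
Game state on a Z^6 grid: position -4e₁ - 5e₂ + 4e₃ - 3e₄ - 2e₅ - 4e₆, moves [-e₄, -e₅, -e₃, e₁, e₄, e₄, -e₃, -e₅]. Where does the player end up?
(-3, -5, 2, -2, -4, -4)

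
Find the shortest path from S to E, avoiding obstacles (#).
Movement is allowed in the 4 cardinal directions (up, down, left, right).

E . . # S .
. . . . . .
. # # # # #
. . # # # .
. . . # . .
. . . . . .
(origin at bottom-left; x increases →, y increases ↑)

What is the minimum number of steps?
6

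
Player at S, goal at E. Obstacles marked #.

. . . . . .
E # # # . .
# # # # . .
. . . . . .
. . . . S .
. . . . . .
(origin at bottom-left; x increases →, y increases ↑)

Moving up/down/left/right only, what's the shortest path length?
9
(one shortest path: (4, 1) → (4, 2) → (4, 3) → (4, 4) → (4, 5) → (3, 5) → (2, 5) → (1, 5) → (0, 5) → (0, 4))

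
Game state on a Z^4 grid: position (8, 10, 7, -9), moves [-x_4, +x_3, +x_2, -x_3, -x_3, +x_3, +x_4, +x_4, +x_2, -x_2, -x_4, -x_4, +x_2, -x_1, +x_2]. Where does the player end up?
(7, 13, 7, -10)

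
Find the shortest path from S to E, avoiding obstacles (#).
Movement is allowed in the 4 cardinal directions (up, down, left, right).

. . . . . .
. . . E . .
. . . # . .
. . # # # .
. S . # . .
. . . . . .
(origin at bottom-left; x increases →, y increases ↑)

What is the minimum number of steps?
5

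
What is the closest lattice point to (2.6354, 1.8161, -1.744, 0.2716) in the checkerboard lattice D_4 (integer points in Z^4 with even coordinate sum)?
(2, 2, -2, 0)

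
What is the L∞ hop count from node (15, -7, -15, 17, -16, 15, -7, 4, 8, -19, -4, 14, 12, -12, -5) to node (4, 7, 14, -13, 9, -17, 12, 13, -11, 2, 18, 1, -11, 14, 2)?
32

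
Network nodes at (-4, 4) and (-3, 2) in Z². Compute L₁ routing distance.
3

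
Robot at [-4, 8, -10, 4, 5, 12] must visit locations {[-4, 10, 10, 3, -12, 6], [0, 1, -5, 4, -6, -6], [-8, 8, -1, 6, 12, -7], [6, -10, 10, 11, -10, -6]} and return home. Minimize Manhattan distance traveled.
222
(one optimal route: (-4, 8, -10, 4, 5, 12) → (-4, 10, 10, 3, -12, 6) → (6, -10, 10, 11, -10, -6) → (0, 1, -5, 4, -6, -6) → (-8, 8, -1, 6, 12, -7) → (-4, 8, -10, 4, 5, 12))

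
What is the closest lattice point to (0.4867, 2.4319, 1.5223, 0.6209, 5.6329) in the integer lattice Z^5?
(0, 2, 2, 1, 6)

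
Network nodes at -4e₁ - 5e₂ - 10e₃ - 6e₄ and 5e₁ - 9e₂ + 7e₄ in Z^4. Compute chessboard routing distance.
13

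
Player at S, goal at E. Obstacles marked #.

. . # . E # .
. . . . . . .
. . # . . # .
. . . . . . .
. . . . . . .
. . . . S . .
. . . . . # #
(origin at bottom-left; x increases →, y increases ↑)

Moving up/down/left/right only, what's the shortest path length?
5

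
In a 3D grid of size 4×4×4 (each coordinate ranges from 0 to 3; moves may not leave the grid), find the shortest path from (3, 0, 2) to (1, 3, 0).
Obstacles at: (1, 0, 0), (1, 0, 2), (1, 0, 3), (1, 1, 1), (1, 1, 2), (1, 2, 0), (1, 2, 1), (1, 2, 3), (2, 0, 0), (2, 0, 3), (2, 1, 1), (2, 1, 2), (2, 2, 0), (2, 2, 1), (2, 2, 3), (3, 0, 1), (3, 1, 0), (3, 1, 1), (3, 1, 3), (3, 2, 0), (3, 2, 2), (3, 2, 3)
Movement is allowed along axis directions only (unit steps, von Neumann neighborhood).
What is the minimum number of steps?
9
(one shortest path: (3, 0, 2) → (2, 0, 2) → (2, 0, 1) → (1, 0, 1) → (0, 0, 1) → (0, 1, 1) → (0, 2, 1) → (0, 3, 1) → (1, 3, 1) → (1, 3, 0))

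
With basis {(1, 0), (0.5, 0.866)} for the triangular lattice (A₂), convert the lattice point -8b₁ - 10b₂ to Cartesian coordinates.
(-13, -8.66)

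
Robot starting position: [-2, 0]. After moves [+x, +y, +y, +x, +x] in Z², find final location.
(1, 2)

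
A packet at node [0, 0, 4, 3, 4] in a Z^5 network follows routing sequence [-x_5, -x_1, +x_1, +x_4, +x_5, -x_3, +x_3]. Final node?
(0, 0, 4, 4, 4)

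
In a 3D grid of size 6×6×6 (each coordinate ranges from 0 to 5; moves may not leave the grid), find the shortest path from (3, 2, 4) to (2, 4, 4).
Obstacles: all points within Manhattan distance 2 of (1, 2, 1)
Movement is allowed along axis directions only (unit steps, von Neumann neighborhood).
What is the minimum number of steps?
3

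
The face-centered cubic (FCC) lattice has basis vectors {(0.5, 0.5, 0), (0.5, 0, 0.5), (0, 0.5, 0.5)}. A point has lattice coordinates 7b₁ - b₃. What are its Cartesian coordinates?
(3.5, 3, -0.5)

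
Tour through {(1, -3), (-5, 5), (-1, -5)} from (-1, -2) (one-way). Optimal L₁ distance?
21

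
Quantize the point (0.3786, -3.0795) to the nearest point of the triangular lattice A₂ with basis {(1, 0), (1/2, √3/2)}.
(0.5, -2.598)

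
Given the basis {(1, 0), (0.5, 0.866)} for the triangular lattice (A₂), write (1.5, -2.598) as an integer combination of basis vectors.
3b₁ - 3b₂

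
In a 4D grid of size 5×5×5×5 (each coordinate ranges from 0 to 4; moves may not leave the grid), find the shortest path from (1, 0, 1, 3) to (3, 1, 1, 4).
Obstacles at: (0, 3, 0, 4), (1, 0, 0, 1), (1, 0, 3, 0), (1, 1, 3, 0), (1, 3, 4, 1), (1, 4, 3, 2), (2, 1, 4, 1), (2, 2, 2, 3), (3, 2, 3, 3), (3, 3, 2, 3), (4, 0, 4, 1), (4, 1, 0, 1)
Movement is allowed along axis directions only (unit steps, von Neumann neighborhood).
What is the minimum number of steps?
4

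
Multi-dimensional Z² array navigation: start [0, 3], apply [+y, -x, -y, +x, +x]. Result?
(1, 3)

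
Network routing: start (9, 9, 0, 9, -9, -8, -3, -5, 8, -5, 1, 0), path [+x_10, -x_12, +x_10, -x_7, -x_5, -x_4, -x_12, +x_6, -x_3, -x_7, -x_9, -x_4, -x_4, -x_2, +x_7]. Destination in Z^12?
(9, 8, -1, 6, -10, -7, -4, -5, 7, -3, 1, -2)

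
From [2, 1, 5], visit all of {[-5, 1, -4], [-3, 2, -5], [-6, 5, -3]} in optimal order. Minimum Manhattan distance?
26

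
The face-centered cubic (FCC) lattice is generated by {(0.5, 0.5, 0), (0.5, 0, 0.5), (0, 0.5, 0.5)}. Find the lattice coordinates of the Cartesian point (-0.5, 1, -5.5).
6b₁ - 7b₂ - 4b₃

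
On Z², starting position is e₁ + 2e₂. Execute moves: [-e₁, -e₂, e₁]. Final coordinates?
(1, 1)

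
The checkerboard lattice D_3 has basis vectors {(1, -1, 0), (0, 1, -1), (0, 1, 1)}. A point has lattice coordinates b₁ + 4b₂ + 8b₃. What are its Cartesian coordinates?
(1, 11, 4)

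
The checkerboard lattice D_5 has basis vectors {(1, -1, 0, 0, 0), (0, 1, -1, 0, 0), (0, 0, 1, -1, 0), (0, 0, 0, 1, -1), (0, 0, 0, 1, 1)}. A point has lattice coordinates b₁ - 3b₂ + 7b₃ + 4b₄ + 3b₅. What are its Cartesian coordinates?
(1, -4, 10, 0, -1)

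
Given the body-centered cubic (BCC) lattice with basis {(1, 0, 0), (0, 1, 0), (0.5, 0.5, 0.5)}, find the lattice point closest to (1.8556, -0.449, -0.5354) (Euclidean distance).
(1.5, -0.5, -0.5)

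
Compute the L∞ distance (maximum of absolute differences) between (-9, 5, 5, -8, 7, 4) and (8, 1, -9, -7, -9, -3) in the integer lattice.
17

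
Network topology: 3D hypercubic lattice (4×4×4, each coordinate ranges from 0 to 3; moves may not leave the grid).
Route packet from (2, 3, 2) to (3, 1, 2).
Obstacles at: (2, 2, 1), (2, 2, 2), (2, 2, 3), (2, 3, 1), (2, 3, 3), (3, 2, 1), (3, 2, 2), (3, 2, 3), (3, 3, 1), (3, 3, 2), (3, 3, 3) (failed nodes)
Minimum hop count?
5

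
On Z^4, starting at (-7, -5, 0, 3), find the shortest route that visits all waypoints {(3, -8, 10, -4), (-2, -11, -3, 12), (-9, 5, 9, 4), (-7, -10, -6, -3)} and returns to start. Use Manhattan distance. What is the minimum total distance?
132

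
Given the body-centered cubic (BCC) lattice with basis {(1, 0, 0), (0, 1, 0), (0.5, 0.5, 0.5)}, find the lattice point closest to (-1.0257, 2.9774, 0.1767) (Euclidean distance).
(-1, 3, 0)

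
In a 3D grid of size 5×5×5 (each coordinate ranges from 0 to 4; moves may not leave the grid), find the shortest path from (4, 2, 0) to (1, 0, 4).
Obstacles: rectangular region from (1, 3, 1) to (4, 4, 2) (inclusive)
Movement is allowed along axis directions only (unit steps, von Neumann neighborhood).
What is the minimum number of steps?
9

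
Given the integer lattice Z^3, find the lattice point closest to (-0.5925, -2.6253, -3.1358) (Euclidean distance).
(-1, -3, -3)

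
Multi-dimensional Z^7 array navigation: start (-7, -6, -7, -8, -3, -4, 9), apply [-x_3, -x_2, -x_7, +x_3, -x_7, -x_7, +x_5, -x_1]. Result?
(-8, -7, -7, -8, -2, -4, 6)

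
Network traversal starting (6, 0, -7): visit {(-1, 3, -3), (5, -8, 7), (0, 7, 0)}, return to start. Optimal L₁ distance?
72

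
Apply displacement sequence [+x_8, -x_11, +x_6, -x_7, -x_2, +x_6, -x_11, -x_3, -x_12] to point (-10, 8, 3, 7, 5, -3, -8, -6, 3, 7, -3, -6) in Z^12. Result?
(-10, 7, 2, 7, 5, -1, -9, -5, 3, 7, -5, -7)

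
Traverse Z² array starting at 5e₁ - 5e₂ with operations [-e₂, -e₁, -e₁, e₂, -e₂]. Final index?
(3, -6)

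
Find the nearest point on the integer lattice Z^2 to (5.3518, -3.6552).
(5, -4)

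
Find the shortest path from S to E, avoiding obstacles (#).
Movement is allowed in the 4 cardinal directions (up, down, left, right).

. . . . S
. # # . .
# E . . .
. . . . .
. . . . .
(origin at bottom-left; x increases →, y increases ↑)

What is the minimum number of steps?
5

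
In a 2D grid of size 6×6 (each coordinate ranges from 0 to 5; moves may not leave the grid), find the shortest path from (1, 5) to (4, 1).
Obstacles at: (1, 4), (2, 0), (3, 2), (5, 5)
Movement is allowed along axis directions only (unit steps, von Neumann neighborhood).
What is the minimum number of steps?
7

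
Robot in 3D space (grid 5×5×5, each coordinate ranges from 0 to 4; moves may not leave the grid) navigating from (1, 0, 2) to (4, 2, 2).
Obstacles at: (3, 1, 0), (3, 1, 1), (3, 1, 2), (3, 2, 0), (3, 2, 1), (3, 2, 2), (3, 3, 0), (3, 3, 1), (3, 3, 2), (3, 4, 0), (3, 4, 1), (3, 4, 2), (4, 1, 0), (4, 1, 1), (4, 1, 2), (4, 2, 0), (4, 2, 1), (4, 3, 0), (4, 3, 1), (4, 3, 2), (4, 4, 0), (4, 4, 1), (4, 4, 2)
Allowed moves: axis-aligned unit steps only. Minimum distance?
7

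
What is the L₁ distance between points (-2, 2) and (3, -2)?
9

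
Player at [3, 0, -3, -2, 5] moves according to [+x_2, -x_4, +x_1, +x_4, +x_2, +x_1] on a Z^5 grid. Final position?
(5, 2, -3, -2, 5)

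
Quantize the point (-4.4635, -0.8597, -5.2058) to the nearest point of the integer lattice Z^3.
(-4, -1, -5)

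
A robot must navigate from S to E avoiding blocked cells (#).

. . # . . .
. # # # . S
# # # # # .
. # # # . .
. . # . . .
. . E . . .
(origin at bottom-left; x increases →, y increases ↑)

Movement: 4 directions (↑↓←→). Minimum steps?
7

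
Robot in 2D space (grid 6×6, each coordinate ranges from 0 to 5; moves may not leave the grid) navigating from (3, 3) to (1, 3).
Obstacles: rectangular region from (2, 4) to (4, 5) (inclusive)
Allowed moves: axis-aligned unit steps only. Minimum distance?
2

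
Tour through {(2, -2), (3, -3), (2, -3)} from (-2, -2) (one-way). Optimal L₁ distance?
6
(one optimal route: (-2, -2) → (2, -2) → (2, -3) → (3, -3))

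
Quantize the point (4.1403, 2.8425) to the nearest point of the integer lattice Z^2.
(4, 3)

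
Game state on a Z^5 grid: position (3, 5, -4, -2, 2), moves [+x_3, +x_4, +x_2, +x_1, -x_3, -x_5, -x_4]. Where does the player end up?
(4, 6, -4, -2, 1)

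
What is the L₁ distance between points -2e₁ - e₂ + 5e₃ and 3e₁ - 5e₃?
16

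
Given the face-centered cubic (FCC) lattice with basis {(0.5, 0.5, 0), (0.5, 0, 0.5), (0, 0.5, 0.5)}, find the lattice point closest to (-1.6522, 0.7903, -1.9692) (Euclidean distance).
(-1.5, 0.5, -2)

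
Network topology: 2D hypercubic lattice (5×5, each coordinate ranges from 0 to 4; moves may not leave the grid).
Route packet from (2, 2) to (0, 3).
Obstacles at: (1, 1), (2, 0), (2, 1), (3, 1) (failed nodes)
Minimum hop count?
3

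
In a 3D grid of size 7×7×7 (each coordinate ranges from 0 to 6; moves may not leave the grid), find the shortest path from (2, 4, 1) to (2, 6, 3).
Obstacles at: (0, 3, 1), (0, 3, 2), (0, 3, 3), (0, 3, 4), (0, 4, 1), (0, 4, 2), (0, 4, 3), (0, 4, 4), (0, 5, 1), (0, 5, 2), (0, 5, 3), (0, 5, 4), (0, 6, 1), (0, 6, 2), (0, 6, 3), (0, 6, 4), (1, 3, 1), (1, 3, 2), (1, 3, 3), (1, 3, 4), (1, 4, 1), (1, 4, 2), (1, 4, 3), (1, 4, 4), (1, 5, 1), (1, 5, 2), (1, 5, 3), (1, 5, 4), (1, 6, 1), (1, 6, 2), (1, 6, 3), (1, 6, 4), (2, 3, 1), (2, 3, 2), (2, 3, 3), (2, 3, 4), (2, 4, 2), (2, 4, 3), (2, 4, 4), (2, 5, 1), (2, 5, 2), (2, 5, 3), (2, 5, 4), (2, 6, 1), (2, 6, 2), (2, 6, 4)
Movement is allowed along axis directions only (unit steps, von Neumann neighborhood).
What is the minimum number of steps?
6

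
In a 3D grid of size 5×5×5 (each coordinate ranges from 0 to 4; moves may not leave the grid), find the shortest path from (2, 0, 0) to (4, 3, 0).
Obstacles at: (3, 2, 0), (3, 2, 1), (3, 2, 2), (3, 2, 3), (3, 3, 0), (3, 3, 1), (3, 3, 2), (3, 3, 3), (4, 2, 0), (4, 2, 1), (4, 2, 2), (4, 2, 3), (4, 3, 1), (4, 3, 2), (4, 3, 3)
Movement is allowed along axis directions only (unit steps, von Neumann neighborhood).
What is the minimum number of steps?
7
(one shortest path: (2, 0, 0) → (2, 1, 0) → (2, 2, 0) → (2, 3, 0) → (2, 4, 0) → (3, 4, 0) → (4, 4, 0) → (4, 3, 0))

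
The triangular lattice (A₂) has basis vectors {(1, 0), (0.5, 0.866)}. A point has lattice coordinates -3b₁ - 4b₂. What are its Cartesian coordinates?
(-5, -3.464)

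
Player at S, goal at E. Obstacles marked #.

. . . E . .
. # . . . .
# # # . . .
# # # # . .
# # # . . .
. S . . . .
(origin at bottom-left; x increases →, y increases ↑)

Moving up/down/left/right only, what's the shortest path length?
9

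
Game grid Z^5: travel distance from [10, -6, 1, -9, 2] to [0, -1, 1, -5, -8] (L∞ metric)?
10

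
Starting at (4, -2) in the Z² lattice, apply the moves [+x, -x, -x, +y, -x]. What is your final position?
(2, -1)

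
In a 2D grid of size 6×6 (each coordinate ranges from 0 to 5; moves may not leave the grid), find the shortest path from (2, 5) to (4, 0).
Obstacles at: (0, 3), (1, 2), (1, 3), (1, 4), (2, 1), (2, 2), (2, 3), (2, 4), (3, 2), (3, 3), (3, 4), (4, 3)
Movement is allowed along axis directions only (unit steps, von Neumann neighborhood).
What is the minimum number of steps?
9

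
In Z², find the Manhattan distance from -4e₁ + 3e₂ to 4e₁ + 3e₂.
8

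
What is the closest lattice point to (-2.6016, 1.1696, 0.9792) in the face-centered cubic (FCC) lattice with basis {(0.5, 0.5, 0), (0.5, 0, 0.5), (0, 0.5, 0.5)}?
(-2.5, 1.5, 1)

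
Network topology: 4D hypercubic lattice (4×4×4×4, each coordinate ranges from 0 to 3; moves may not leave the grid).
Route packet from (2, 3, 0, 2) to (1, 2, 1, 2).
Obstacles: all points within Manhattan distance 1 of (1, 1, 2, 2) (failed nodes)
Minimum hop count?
3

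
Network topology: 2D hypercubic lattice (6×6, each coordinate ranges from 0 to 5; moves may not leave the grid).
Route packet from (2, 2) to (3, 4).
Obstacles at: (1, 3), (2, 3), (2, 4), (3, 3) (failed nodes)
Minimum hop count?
5
(one shortest path: (2, 2) → (3, 2) → (4, 2) → (4, 3) → (4, 4) → (3, 4))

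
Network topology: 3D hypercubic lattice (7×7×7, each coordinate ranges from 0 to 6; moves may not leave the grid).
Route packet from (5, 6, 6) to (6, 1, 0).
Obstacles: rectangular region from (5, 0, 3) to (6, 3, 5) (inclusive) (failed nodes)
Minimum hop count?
12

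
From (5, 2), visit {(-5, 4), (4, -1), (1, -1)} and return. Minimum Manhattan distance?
30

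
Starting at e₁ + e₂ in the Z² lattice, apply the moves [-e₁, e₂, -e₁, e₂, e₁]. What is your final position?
(0, 3)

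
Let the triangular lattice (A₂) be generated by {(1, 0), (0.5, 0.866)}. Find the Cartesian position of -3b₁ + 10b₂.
(2, 8.66)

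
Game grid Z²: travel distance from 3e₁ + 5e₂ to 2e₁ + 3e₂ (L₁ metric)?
3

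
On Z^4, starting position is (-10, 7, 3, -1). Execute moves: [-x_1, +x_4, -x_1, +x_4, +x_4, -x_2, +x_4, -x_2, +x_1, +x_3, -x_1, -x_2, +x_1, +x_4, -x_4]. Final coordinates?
(-11, 4, 4, 3)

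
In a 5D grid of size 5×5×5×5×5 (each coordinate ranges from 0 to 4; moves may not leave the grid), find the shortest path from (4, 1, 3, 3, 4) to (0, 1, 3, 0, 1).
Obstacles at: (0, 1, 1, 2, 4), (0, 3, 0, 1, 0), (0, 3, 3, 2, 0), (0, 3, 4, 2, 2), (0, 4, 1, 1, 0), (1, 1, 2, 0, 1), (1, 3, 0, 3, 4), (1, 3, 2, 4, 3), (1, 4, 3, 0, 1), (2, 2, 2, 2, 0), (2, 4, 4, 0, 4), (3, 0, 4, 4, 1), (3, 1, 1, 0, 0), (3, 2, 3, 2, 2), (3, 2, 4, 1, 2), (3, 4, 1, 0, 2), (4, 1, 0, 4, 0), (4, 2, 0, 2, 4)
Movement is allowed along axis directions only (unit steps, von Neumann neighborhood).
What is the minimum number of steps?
10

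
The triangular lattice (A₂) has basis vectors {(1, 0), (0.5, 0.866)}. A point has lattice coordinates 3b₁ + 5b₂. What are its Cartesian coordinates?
(5.5, 4.33)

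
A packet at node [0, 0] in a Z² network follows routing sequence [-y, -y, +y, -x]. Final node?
(-1, -1)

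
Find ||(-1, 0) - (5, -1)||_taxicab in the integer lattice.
7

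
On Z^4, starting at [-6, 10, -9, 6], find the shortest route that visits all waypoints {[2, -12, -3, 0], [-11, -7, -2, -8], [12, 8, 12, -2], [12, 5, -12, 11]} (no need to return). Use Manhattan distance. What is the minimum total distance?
145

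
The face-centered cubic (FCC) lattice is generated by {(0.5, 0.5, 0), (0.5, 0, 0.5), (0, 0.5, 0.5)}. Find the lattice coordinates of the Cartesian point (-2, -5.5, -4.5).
-3b₁ - b₂ - 8b₃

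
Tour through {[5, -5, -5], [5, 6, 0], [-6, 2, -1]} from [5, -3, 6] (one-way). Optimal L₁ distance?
45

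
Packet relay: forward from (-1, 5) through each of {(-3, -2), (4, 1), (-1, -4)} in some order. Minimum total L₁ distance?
23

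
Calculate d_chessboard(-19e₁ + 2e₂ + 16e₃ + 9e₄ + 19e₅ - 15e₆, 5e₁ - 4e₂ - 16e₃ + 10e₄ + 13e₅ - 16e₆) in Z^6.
32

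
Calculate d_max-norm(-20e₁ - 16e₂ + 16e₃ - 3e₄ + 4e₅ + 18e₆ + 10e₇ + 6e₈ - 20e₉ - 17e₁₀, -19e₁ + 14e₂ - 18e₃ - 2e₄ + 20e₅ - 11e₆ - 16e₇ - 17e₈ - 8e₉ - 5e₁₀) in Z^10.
34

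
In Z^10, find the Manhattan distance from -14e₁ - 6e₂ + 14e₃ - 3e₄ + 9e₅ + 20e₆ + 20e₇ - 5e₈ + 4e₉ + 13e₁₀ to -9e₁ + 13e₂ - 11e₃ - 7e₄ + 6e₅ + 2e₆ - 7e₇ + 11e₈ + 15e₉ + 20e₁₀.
135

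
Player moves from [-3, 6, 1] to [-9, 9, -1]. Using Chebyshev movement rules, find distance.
6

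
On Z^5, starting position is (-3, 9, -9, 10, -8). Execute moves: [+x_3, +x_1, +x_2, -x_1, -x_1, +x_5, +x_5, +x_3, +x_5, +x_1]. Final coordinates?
(-3, 10, -7, 10, -5)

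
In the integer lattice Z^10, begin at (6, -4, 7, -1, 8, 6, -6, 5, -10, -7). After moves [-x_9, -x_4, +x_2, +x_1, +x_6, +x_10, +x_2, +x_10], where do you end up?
(7, -2, 7, -2, 8, 7, -6, 5, -11, -5)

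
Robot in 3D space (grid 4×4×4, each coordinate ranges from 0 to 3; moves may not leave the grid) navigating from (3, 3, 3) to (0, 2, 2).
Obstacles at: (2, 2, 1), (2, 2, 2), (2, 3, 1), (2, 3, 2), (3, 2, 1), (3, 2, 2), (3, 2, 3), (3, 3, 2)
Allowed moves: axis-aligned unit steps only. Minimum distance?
5
(one shortest path: (3, 3, 3) → (2, 3, 3) → (1, 3, 3) → (0, 3, 3) → (0, 2, 3) → (0, 2, 2))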